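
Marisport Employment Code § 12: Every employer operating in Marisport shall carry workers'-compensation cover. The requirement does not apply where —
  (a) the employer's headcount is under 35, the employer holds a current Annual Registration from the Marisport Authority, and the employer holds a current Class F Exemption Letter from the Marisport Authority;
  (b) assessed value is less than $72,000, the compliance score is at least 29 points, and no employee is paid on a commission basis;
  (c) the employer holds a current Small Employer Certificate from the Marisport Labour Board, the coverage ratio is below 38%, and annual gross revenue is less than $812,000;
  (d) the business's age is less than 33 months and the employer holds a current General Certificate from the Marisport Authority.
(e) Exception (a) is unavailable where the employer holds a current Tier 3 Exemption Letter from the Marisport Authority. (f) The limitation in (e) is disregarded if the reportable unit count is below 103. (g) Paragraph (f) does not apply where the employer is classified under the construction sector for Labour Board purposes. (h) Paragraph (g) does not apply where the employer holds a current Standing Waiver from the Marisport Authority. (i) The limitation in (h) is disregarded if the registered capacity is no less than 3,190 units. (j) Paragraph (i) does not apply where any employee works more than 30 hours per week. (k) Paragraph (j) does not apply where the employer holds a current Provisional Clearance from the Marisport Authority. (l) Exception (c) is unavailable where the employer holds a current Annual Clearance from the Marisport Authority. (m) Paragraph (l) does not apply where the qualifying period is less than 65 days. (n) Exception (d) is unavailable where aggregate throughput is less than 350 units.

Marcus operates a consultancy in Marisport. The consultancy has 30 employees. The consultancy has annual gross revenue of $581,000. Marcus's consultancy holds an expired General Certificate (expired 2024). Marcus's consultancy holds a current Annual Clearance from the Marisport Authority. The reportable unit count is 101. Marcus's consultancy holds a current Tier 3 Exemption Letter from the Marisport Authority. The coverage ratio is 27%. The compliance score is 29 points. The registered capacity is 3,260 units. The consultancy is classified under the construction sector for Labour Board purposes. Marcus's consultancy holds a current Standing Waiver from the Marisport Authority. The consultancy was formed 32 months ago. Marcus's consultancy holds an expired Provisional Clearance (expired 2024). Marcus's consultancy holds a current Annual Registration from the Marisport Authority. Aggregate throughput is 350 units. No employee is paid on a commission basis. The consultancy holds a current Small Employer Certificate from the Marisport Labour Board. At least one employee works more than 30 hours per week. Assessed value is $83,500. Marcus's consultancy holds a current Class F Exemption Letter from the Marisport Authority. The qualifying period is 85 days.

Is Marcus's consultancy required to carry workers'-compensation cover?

Exception (a)'s conditions are all satisfied: the employer's headcount is 30, under the 35 limit; a current Annual Registration is held; a current Class F Exemption Letter is held. Considering the limiting provisions: (e) operates (a current Tier 3 Exemption Letter is held), but yields to (f): (f) applies — the reportable unit count is 101, below the 103 limit. (g) is triggered (the consultancy is classified under the construction sector), but is itself disapplied by (h): (h) operates — a current Standing Waiver is held. (i) is engaged (the registered capacity is 3,260 units, meeting the 3,190 units threshold), but is set aside by (j): (j) operates against (i): at least one employee exceeds 30 hours/week. (k), which would lift (j), is inapplicable — there is no Provisional Clearance in force. So (a) applies.
Exception (b) requires that assessed value is less than $72,000; but assessed value is $83,500, not less than $72,000, so (b) is unavailable.
Exception (c) is satisfied on its face — a current Small Employer Certificate is held; the coverage ratio is 27%, below the 38% limit; annual gross revenue is $581,000, less than the $812,000 limit. But: (l) operates against (c): a current Annual Clearance is held. (m) is not triggered (the qualifying period is 85 days, not less than 65 days), so (l) stands. So (c) is unavailable.
Exception (d) fails — the General Certificate is not current.

No — exception (a) applies; Marcus's consultancy is not required to carry workers'-compensation cover.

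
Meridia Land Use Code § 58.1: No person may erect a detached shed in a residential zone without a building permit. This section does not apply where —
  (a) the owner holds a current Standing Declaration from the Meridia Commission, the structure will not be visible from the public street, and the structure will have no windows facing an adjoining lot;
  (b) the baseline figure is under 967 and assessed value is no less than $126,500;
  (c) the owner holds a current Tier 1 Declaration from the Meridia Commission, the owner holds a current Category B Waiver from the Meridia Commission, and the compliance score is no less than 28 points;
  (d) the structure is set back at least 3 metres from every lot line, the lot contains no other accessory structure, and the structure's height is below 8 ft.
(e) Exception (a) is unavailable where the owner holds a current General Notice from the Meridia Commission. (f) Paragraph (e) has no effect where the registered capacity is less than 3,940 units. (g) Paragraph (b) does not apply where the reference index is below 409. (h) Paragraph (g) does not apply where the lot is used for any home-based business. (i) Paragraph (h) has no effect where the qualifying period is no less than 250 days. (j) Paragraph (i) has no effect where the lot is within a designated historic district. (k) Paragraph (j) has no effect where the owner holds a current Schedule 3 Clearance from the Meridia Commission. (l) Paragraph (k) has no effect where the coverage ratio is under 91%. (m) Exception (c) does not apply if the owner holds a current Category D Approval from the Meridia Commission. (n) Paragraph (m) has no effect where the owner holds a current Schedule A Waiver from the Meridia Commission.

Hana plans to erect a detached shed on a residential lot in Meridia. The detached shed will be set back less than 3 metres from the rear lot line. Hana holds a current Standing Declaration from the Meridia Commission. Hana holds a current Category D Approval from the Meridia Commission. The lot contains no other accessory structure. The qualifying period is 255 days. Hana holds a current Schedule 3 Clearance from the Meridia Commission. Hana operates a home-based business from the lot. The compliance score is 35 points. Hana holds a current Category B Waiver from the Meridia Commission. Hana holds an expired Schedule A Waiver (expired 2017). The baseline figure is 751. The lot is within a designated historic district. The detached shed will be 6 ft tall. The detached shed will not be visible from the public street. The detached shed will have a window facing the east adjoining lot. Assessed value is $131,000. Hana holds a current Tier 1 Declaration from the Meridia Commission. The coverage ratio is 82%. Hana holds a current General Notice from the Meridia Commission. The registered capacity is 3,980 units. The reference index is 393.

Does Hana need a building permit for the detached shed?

No — exception (b) applies; Hana does not need a building permit.

Exception (a) does not apply: a window faces an adjoining lot.
Exception (b)'s conditions are all satisfied: the baseline figure is 751, under the 967 limit; assessed value is $131,000, meeting the $126,500 threshold. As to paragraphs (g)–(l): (g) would limit (b) — the reference index is 393, below the 409 limit — but (h) sets (g) aside: (h) is triggered — a home-based business operates on the lot. (i) would limit (h) — the qualifying period is 255 days, meeting the 250 days threshold — but (j) sets (i) aside: (j) applies — the lot is in a historic district. (k) is triggered (a current Schedule 3 Clearance is held), but is itself disapplied by (l): (l) operates against (k): the coverage ratio is 82%, under the 91% limit. (b) remains available.
Exception (c) is satisfied on its face — a current Tier 1 Declaration is held; a current Category B Waiver is held; the compliance score is 35 points, meeting the 28 points threshold. But: (m) is triggered — a current Category D Approval is held. (n) is not triggered (the Schedule A Waiver is not current), so (m) stands. (c) is therefore removed.
Exception (d) requires that the structure is set back at least 3 metres from every lot line; but the rear setback is under 3 m, so (d) is unavailable.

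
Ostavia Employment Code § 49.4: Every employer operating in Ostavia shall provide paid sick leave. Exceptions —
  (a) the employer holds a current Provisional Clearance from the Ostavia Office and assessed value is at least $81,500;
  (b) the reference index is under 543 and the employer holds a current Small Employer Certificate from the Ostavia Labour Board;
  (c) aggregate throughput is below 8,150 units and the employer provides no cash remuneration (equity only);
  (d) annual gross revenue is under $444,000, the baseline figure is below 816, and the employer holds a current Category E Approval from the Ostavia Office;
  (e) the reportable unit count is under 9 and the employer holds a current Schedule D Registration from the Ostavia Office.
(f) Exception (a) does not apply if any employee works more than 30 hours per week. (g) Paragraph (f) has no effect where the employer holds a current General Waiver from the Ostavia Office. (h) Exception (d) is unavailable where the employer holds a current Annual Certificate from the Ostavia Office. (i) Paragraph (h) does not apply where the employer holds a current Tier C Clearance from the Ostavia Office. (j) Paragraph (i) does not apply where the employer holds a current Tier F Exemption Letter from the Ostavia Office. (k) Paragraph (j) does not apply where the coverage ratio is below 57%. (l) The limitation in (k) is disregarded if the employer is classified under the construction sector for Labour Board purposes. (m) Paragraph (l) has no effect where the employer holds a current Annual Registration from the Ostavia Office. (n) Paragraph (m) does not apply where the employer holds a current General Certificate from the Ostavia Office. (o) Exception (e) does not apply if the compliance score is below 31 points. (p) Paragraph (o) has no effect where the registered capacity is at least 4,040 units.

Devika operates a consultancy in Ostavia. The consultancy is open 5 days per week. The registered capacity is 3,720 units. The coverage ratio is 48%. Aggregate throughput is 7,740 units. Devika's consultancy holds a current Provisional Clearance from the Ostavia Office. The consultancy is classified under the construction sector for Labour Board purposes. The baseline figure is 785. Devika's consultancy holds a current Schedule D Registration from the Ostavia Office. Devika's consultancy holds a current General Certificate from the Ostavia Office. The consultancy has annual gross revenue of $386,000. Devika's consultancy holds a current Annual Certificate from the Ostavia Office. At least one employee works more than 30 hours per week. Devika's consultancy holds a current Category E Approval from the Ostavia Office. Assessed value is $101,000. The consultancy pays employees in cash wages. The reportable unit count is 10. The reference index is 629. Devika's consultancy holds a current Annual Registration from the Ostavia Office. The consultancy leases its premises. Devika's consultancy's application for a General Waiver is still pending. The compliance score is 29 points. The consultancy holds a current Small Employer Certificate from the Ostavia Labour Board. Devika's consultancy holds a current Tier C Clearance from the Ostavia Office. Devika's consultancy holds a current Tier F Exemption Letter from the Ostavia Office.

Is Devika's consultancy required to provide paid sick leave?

Yes — Devika's consultancy must provide paid sick leave.

All of (a)'s requirements are met (a current Provisional Clearance is held; assessed value is $101,000, meeting the $81,500 threshold). But applying paragraphs (f)–(g): (f) operates against (a): at least one employee exceeds 30 hours/week. (g) does not operate here (the General Waiver is not current), so (f) stands. Exception (a) does not apply.
Exception (b) does not apply: the reference index is 629, not under 543.
Exception (c) requires that the employer provides no cash remuneration (equity only); but employees are paid cash wages, so (c) is unavailable.
All of (d)'s requirements are met (annual gross revenue is $386,000, under the $444,000 limit; the baseline figure is 785, below the 816 limit; a current Category E Approval is held). However, paragraphs (h)–(n) must be considered: (h) applies — a current Annual Certificate is held. (i) would limit (h) — a current Tier C Clearance is held — but (j) sets (i) aside: (j) applies — a current Tier F Exemption Letter is held. (k) would limit (j) — the coverage ratio is 48%, below the 57% limit — but (l) sets (k) aside: (l) is engaged — the consultancy is classified under the construction sector. (m) operates (a current Annual Registration is held), but is itself disapplied by (n): (n) is triggered — a current General Certificate is held. (d) is therefore removed.
Exception (e) does not apply: the reportable unit count is 10, not under 9.
No exception displaces § 49.4.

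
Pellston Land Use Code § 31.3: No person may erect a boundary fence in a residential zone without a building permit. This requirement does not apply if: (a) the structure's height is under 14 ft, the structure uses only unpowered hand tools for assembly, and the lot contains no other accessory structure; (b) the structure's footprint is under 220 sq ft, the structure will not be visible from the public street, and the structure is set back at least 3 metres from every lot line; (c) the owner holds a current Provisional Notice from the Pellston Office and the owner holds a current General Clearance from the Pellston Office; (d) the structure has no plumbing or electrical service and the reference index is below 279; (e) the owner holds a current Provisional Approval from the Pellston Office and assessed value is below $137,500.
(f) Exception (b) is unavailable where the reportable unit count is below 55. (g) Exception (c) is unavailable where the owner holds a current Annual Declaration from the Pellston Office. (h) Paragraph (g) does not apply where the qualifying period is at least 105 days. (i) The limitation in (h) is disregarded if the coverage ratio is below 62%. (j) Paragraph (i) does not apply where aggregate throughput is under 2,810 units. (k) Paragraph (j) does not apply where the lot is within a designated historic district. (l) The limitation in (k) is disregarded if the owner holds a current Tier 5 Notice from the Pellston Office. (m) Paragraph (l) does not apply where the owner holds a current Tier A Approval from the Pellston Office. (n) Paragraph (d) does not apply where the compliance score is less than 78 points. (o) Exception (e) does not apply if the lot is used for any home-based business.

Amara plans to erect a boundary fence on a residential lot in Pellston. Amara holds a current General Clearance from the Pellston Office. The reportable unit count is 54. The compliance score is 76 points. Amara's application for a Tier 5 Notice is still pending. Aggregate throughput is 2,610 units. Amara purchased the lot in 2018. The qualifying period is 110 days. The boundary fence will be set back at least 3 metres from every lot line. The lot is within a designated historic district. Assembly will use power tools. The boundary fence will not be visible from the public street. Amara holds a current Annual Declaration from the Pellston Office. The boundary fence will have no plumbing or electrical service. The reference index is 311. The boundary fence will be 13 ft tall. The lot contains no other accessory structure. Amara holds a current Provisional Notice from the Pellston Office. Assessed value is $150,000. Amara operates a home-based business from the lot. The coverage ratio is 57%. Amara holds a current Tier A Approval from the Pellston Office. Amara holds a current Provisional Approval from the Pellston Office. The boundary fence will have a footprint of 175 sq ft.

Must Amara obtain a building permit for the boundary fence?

Yes — Amara must obtain a building permit.

Exception (a) requires that the structure uses only unpowered hand tools for assembly; but assembly uses power tools, so (a) is unavailable.
Exception (b)'s conditions are all satisfied: the structure's footprint is 175 sq ft, under the 220 sq ft limit; the structure will not be visible from the street; the setback is at least 3 m on every side. But applying paragraph (f): (f) operates — the reportable unit count is 54, below the 55 limit. Exception (b) does not apply.
Exception (c)'s conditions are all satisfied: a current Provisional Notice is held; a current General Clearance is held. But: (g) operates against (c): a current Annual Declaration is held. (h) would limit (g) — the qualifying period is 110 days, meeting the 105 days threshold — but (i) sets (h) aside: (i) applies — the coverage ratio is 57%, below the 62% limit. (j) would limit (i) — aggregate throughput is 2,610 units, under the 2,810 units limit — but (k) sets (j) aside: (k) is engaged — the lot is in a historic district. (l), which would lift (k), does not operate here — the Tier 5 Notice is not current. (c) is therefore removed.
Exception (d) does not apply: the reference index is 311, not below 279.
Exception (e) does not apply: assessed value is $150,000, not below $137,500.
No exception displaces § 31.3.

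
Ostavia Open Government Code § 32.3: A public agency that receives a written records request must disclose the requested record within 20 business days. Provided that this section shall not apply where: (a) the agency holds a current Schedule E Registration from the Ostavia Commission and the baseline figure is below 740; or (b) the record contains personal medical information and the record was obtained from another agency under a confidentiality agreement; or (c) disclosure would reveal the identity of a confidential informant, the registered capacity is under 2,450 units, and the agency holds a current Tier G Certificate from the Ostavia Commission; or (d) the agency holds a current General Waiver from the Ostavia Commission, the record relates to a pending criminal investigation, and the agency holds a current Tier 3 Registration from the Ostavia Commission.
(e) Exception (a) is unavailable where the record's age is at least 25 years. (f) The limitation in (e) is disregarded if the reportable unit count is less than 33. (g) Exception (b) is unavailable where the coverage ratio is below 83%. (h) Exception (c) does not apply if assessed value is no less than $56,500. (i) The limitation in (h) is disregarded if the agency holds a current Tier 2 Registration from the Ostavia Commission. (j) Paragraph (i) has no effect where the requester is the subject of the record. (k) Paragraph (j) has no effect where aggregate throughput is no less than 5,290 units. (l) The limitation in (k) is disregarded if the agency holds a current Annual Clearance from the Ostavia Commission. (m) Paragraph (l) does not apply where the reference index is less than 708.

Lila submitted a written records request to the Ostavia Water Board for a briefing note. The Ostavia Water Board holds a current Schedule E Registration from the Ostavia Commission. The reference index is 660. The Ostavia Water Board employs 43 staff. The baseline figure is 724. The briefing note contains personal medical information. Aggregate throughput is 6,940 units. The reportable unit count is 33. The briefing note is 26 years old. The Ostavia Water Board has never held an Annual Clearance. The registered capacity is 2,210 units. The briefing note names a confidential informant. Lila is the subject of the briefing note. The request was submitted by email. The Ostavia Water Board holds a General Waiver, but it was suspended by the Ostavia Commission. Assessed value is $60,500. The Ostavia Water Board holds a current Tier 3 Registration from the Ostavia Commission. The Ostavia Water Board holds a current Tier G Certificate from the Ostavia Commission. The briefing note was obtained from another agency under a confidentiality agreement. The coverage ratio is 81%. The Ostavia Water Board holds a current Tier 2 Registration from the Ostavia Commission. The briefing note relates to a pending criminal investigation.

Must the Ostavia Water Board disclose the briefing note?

All of (a)'s requirements are met (a current Schedule E Registration is held; the baseline figure is 724, below the 740 limit). But applying paragraphs (e)–(f): (e) operates — the record's age is 26 years, meeting the 25 years threshold. (f) does not operate here (the reportable unit count is 33, not less than 33), so (e) stands. (a) is therefore removed.
Exception (b) is satisfied on its face — the briefing note contains personal medical information; the briefing note was obtained under a confidentiality agreement. However, paragraph (g) must be considered: (g) operates against (b): the coverage ratio is 81%, below the 83% limit. Exception (b) does not apply.
Exception (c) is satisfied on its face — the briefing note names a confidential informant; the registered capacity is 2,210 units, under the 2,450 units limit; a current Tier G Certificate is held. Applying paragraphs (h)–(m): (h) is triggered (assessed value is $60,500, meeting the $56,500 threshold), but yields to (i): (i) operates against (h): a current Tier 2 Registration is held. (j) is engaged (Lila is the subject of the briefing note), but is itself disapplied by (k): (k) is engaged — aggregate throughput is 6,940 units, meeting the 5,290 units threshold. (l), which would lift (k), is inapplicable — no current Annual Clearance is held. (c) remains available.
Exception (d) fails — there is no General Waiver in force.

No — exception (c) applies; the Ostavia Water Board is not required to disclose the briefing note.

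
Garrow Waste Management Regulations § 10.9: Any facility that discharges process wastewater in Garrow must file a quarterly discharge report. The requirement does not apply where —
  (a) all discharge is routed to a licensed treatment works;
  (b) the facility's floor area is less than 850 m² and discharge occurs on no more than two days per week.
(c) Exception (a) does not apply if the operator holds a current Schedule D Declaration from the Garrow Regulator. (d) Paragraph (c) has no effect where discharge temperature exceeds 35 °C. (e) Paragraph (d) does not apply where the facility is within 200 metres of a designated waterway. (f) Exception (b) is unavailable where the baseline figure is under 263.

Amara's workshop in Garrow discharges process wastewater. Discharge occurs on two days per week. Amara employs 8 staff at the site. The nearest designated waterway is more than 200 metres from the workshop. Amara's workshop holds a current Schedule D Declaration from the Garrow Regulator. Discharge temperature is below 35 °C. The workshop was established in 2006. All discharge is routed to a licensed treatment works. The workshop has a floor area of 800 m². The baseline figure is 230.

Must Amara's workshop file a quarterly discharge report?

Yes — Amara's workshop must file a quarterly discharge report.

Exception (a): discharge is routed to a licensed treatment works — every condition holds. But: (c) applies — a current Schedule D Declaration is held. (d), which would lift (c), is not engaged — discharge temperature is below 35 °C. Exception (a) does not apply.
Exception (b) is satisfied on its face — the facility's floor area is 800 m², less than the 850 m² limit; discharge occurs on no more than two days per week. But: (f) applies — the baseline figure is 230, under the 263 limit. Exception (b) does not apply.
No exception applies. The general rule governs.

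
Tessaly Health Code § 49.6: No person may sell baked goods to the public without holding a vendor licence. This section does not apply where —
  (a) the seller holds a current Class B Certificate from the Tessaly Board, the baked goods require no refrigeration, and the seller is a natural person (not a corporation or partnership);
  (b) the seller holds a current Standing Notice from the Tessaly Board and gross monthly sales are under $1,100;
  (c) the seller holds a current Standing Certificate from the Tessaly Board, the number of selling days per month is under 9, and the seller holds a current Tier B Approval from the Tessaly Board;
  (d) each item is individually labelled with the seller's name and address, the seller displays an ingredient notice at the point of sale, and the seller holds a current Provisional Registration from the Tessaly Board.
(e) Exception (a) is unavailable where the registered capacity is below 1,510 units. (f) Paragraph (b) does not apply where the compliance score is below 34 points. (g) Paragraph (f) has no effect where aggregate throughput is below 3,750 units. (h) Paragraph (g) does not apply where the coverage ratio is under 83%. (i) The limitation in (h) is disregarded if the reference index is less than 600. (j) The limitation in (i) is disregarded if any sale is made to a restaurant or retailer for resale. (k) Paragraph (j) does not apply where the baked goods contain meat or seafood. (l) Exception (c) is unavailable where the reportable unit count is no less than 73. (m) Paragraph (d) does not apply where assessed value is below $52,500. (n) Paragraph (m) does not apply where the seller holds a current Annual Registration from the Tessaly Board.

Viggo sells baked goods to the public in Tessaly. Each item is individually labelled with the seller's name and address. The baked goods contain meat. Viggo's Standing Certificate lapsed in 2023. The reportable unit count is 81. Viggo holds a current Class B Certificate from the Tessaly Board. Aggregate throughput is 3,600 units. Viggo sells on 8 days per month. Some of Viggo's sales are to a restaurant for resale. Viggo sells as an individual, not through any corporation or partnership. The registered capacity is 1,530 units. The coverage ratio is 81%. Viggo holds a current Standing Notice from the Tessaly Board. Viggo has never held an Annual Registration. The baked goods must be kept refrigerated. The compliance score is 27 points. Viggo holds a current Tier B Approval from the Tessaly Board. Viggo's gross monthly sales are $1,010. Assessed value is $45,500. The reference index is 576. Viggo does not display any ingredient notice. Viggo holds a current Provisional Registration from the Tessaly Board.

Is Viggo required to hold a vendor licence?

No — exception (b) applies; Viggo is not required to hold a vendor licence.

Exception (a) fails — the baked goods require refrigeration.
All of (b)'s requirements are met (a current Standing Notice is held; gross monthly sales are $1,010, under the $1,100 limit). As to paragraphs (f)–(k): (f) is triggered (the compliance score is 27 points, below the 34 points limit), but is displaced by (g): (g) is engaged — aggregate throughput is 3,600 units, below the 3,750 units limit. (h) operates (the coverage ratio is 81%, under the 83% limit), but is overridden by (i): (i) is engaged — the reference index is 576, less than the 600 limit. (j) would limit (i) — some sales are to a restaurant for resale — but (k) sets (j) aside: (k) operates against (j): the baked goods contain meat. Exception (b) stands.
Exception (c) requires that the seller holds a current Standing Certificate from the Tessaly Board; but the Standing Certificate is not current, so (c) is unavailable.
Exception (d) fails — no ingredient notice is displayed.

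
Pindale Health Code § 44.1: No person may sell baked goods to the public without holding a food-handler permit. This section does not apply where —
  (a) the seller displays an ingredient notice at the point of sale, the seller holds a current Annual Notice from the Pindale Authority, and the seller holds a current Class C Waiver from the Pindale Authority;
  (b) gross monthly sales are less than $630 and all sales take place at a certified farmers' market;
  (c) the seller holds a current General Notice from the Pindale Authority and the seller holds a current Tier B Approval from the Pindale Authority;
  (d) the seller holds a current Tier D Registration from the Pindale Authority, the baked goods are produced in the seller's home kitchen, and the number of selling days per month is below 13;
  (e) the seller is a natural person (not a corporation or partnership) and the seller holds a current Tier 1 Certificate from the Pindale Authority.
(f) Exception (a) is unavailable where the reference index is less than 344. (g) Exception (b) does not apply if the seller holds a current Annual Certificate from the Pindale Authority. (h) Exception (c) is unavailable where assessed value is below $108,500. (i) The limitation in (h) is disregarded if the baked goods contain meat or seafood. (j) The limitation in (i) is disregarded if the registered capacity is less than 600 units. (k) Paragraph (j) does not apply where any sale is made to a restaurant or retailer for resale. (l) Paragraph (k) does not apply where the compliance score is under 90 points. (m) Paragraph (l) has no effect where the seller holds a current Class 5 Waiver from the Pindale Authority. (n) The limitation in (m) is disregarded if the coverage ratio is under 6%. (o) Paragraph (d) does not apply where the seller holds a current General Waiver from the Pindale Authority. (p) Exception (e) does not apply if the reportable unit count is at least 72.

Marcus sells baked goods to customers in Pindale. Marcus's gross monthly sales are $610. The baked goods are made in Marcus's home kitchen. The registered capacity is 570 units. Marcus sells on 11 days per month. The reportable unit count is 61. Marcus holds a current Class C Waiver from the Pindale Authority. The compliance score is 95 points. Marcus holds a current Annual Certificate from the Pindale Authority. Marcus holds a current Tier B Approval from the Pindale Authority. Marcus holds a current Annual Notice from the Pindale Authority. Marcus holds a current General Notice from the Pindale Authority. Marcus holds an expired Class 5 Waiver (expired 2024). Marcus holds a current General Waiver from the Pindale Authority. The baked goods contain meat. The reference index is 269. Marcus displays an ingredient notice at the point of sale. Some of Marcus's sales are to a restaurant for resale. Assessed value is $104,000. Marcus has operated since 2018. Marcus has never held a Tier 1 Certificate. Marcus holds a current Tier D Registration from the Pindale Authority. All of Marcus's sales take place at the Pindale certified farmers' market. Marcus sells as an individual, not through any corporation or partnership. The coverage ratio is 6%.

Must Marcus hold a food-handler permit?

No — exception (c) applies; Marcus is not required to hold a food-handler permit.

Exception (a): an ingredient notice is displayed; a current Annual Notice is held; a current Class C Waiver is held — every condition holds. But: (f) is engaged — the reference index is 269, less than the 344 limit. Exception (a) does not apply.
Exception (b) is satisfied on its face — gross monthly sales are $610, less than the $630 limit; all sales are at a certified farmers' market. But applying paragraph (g): (g) applies — a current Annual Certificate is held. (b) is therefore removed.
Exception (c): a current General Notice is held; a current Tier B Approval is held — every condition holds. As to paragraphs (h)–(n): (h) would limit (c) — assessed value is $104,000, below the $108,500 limit — but (i) sets (h) aside: (i) operates against (h): the baked goods contain meat. (j) is engaged (the registered capacity is 570 units, less than the 600 units limit), but is itself disapplied by (k): (k) operates against (j): some sales are to a restaurant for resale. (l) is not triggered (the compliance score is 95 points, not under 90 points), so (k) stands. So (c) applies.
All of (d)'s requirements are met (a current Tier D Registration is held; the baked goods are home-kitchen produced; the number of selling days per month is 11, below the 13 limit). Turning to paragraph (o): (o) operates against (d): a current General Waiver is held. (d) is therefore removed.
Exception (e) does not apply: there is no Tier 1 Certificate in force.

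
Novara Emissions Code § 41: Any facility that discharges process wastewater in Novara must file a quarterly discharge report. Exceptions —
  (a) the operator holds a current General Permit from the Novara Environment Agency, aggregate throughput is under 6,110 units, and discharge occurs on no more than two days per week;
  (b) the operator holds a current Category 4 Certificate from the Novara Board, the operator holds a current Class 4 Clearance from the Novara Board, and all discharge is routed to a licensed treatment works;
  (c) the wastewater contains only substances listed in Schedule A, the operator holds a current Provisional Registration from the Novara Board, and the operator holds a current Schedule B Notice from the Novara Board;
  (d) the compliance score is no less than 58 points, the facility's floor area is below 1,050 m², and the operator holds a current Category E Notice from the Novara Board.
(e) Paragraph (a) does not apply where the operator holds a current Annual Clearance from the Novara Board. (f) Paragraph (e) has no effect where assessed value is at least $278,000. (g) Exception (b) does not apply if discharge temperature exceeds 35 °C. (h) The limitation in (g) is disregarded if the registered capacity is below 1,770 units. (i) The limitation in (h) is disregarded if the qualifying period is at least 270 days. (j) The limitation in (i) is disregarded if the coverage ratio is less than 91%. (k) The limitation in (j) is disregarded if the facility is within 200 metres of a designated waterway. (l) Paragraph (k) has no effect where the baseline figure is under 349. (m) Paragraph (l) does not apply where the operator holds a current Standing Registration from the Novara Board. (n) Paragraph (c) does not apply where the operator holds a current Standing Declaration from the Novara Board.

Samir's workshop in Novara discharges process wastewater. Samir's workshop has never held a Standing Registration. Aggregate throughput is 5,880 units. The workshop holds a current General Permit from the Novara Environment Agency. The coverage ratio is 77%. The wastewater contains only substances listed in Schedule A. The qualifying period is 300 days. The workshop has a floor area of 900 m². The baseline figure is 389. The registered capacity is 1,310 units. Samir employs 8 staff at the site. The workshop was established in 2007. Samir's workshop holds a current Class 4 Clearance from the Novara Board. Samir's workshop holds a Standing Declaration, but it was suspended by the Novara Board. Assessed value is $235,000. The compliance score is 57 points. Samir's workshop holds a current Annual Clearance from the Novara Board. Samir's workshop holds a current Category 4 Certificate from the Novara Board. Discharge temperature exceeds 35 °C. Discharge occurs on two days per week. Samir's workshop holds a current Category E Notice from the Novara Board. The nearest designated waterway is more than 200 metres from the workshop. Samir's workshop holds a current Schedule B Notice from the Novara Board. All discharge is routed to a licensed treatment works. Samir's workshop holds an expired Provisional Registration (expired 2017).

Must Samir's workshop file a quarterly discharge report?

All of (a)'s requirements are met (a current General Permit is held; aggregate throughput is 5,880 units, under the 6,110 units limit; discharge occurs on no more than two days per week). But: (e) is triggered — a current Annual Clearance is held. (f), which would lift (e), is not engaged — assessed value is $235,000, short of $278,000. So (a) is unavailable.
All of (b)'s requirements are met (a current Category 4 Certificate is held; a current Class 4 Clearance is held; discharge is routed to a licensed treatment works). Under paragraphs (g)–(m): (g) applies (discharge temperature exceeds 35 °C), but yields to (h): (h) operates against (g): the registered capacity is 1,310 units, below the 1,770 units limit. (i) would limit (h) — the qualifying period is 300 days, meeting the 270 days threshold — but (j) sets (i) aside: (j) operates against (i): the coverage ratio is 77%, less than the 91% limit. (k), which would lift (j), is not triggered — the workshop is more than 200 m from any designated waterway. So (b) applies.
Exception (c) requires that the operator holds a current Provisional Registration from the Novara Board; but there is no Provisional Registration in force, so (c) is unavailable.
Exception (d) does not apply: the compliance score is 57 points, short of 58 points.

No — exception (b) applies; Samir's workshop is not required to file a quarterly discharge report.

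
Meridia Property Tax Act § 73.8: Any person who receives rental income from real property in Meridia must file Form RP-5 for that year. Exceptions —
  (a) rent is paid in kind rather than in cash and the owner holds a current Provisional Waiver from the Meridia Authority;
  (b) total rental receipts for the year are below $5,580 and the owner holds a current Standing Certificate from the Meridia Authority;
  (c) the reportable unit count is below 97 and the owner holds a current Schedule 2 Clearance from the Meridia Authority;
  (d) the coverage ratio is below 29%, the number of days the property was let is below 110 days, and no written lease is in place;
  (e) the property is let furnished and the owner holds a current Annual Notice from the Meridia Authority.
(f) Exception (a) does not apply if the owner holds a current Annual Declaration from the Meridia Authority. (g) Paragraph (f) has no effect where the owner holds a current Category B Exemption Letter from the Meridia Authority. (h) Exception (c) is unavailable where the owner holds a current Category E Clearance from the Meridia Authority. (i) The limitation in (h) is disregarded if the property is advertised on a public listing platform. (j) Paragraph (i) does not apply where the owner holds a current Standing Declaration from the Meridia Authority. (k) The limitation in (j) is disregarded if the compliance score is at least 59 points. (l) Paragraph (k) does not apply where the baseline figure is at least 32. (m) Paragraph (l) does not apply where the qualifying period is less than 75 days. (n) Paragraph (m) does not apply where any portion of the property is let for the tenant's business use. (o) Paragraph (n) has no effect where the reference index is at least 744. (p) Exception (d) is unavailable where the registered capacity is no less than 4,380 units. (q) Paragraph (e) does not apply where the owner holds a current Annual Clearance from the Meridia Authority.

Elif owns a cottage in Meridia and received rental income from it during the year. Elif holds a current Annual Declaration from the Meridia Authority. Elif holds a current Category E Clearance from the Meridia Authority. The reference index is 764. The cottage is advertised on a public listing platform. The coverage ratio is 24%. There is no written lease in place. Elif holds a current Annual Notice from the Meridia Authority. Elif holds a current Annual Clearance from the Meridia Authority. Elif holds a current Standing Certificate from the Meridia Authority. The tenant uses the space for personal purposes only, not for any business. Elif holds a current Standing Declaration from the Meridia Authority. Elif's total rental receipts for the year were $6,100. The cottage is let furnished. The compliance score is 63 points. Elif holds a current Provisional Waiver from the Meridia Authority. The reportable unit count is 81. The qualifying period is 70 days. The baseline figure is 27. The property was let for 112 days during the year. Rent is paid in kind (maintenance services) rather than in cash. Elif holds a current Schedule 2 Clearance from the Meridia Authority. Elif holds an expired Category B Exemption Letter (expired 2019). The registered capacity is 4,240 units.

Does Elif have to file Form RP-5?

No — exception (c) applies; Elif is not required to file Form RP-5.

Exception (a) is satisfied on its face — rent is paid in kind; a current Provisional Waiver is held. However, paragraphs (f)–(g) must be considered: (f) operates against (a): a current Annual Declaration is held. (g), which would lift (f), is not engaged — there is no Category B Exemption Letter in force. Exception (a) does not apply.
Exception (b) requires that total rental receipts for the year are below $5,580; but total rental receipts for the year are $6,100, not below $5,580, so (b) is unavailable.
Exception (c) is satisfied on its face — the reportable unit count is 81, below the 97 limit; a current Schedule 2 Clearance is held. Applying paragraphs (h)–(o): (h) would limit (c) — a current Category E Clearance is held — but (i) sets (h) aside: (i) operates against (h): the property is publicly advertised. (j) would limit (i) — a current Standing Declaration is held — but (k) sets (j) aside: (k) operates against (j): the compliance score is 63 points, meeting the 59 points threshold. (l), which would lift (k), is not engaged — the baseline figure is 27, short of 32. (c) remains available.
Exception (d) requires that the number of days the property was let is below 110 days; but the number of days the property was let is 112 days, not below 110 days, so (d) is unavailable.
Exception (e): the property is let furnished; a current Annual Notice is held — every condition holds. But applying paragraph (q): (q) applies — a current Annual Clearance is held. Exception (e) does not apply.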